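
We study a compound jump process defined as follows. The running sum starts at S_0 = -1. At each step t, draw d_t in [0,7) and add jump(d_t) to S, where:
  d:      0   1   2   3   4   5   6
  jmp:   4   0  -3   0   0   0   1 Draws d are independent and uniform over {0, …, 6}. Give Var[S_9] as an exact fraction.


1602/49

Outcome values over d=0..6: [4, 0, -3, 0, 0, 0, 1]
Σy = 2, Σy² = 26, M = 7
μ = 2/7 = 2/7,  σ² = 26/7 − (2/7)² = 178/49
Independent increments: Var[S_9] = 9·σ² = 9·(178/49) = 1602/49


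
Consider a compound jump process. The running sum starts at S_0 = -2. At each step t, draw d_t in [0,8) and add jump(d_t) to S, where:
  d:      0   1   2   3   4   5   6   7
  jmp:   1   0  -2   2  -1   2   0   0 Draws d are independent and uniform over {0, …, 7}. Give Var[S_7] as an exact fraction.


Outcome values over d=0..7: [1, 0, -2, 2, -1, 2, 0, 0]
Σy = 2, Σy² = 14, M = 8
μ = 2/8 = 1/4,  σ² = 14/8 − (1/4)² = 27/16
Independent increments: Var[S_7] = 7·σ² = 7·(27/16) = 189/16

189/16


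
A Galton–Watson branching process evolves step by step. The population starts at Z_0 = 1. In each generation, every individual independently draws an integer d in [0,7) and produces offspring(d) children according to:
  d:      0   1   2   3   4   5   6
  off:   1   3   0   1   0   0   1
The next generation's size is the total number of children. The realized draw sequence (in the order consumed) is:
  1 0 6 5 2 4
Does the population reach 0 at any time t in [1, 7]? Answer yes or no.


gen 0: Z_0=1, draws=[1], offspring=[3], Z_1=3
gen 1: Z_1=3, draws=[0, 6, 5], offspring=[1, 1, 0], Z_2=2
gen 2: Z_2=2, draws=[2, 4], offspring=[0, 0], Z_3=0
gen 3: Z_3=0, draws=[], offspring=[], Z_4=0
gen 4: Z_4=0, draws=[], offspring=[], Z_5=0
gen 5: Z_5=0, draws=[], offspring=[], Z_6=0
gen 6: Z_6=0, draws=[], offspring=[], Z_7=0

yes


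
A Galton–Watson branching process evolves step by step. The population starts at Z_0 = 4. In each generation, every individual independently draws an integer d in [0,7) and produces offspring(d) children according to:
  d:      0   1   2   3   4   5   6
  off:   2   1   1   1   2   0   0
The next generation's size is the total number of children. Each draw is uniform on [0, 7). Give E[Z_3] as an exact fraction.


Outcome values over d=0..6: [2, 1, 1, 1, 2, 0, 0]
Σy = 7, Σy² = 11, M = 7
μ = 7/7 = 1,  σ² = 11/7 − (1)² = 4/7
E[Z_0] = 4
E[Z_1] = 1·E[Z_0] = 4
E[Z_2] = 1·E[Z_1] = 4
E[Z_3] = 1·E[Z_2] = 4

4


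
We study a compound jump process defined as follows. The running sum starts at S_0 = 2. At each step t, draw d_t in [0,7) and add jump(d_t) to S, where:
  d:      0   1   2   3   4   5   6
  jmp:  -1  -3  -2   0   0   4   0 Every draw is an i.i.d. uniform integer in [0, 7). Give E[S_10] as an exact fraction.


Outcome values over d=0..6: [-1, -3, -2, 0, 0, 4, 0]
Σy = -2, Σy² = 30, M = 7
μ = -2/7 = -2/7,  σ² = 30/7 − (-2/7)² = 206/49
E[S_10] = 2 + 10·(-2/7) = -6/7

-6/7


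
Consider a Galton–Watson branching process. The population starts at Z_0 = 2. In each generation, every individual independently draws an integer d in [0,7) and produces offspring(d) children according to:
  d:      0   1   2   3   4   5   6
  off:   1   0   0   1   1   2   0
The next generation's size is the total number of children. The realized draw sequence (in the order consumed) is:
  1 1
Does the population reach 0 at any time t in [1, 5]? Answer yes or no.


gen 0: Z_0=2, draws=[1, 1], offspring=[0, 0], Z_1=0
gen 1: Z_1=0, draws=[], offspring=[], Z_2=0
gen 2: Z_2=0, draws=[], offspring=[], Z_3=0
gen 3: Z_3=0, draws=[], offspring=[], Z_4=0
gen 4: Z_4=0, draws=[], offspring=[], Z_5=0

yes


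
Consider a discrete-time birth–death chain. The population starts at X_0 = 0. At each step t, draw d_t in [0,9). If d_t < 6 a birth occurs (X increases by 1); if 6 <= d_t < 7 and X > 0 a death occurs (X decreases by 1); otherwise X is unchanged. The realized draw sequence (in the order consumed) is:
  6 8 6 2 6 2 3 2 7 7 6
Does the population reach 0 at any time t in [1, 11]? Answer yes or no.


t=0: X=0, d=6 → hold, X_1=0
t=1: X=0, d=8 → hold, X_2=0
t=2: X=0, d=6 → hold, X_3=0
t=3: X=0, d=2 → birth, X_4=1
t=4: X=1, d=6 → death, X_5=0
t=5: X=0, d=2 → birth, X_6=1
t=6: X=1, d=3 → birth, X_7=2
t=7: X=2, d=2 → birth, X_8=3
t=8: X=3, d=7 → hold, X_9=3
t=9: X=3, d=7 → hold, X_10=3
t=10: X=3, d=6 → death, X_11=2

yes


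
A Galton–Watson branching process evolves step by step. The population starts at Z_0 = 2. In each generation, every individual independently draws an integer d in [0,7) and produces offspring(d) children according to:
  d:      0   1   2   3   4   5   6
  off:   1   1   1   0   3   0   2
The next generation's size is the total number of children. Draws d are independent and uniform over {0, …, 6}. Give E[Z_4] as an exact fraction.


8192/2401

Outcome values over d=0..6: [1, 1, 1, 0, 3, 0, 2]
Σy = 8, Σy² = 16, M = 7
μ = 8/7 = 8/7,  σ² = 16/7 − (8/7)² = 48/49
E[Z_0] = 2
E[Z_1] = 8/7·E[Z_0] = 16/7
E[Z_2] = 8/7·E[Z_1] = 128/49
E[Z_3] = 8/7·E[Z_2] = 1024/343
E[Z_4] = 8/7·E[Z_3] = 8192/2401


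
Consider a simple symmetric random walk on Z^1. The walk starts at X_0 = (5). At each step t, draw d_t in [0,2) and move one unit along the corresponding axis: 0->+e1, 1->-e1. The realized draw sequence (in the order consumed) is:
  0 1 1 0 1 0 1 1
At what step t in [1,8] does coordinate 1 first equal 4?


3

t=0: X=(5), d=0 → +e1, X_1=(6)
t=1: X=(6), d=1 → -e1, X_2=(5)
t=2: X=(5), d=1 → -e1, X_3=(4)
t=3: X=(4), d=0 → +e1, X_4=(5)
t=4: X=(5), d=1 → -e1, X_5=(4)
t=5: X=(4), d=0 → +e1, X_6=(5)
t=6: X=(5), d=1 → -e1, X_7=(4)
t=7: X=(4), d=1 → -e1, X_8=(3)


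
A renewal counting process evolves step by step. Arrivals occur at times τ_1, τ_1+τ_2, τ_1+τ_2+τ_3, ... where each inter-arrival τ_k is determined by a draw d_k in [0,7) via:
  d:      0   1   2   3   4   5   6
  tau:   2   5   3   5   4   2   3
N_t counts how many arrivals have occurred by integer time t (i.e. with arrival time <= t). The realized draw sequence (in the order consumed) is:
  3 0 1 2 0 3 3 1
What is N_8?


draw d_1=3: τ_1=5, arrival time A_1=5
draw d_2=0: τ_2=2, arrival time A_2=7
draw d_3=1: τ_3=5, arrival time A_3=12
draw d_4=2: τ_4=3, arrival time A_4=15
draw d_5=0: τ_5=2, arrival time A_5=17
draw d_6=3: τ_6=5, arrival time A_6=22
draw d_7=3: τ_7=5, arrival time A_7=27
draw d_8=1: τ_8=5, arrival time A_8=32
N_t over t=0..8: 0:0 1:0 2:0 3:0 4:0 5:1 6:1 7:2 8:2

2


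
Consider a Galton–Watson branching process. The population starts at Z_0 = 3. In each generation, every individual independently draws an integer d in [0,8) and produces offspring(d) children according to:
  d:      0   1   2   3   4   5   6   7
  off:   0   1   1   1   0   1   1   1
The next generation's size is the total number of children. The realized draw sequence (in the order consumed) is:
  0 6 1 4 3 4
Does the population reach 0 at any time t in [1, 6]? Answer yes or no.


yes

gen 0: Z_0=3, draws=[0, 6, 1], offspring=[0, 1, 1], Z_1=2
gen 1: Z_1=2, draws=[4, 3], offspring=[0, 1], Z_2=1
gen 2: Z_2=1, draws=[4], offspring=[0], Z_3=0
gen 3: Z_3=0, draws=[], offspring=[], Z_4=0
gen 4: Z_4=0, draws=[], offspring=[], Z_5=0
gen 5: Z_5=0, draws=[], offspring=[], Z_6=0


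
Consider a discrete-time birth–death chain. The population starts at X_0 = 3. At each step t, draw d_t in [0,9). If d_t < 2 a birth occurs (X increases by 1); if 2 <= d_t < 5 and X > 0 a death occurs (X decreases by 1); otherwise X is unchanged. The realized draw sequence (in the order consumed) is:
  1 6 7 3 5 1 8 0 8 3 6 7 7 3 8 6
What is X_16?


t=0: X=3, d=1 → birth, X_1=4
t=1: X=4, d=6 → hold, X_2=4
t=2: X=4, d=7 → hold, X_3=4
t=3: X=4, d=3 → death, X_4=3
t=4: X=3, d=5 → hold, X_5=3
t=5: X=3, d=1 → birth, X_6=4
t=6: X=4, d=8 → hold, X_7=4
t=7: X=4, d=0 → birth, X_8=5
t=8: X=5, d=8 → hold, X_9=5
t=9: X=5, d=3 → death, X_10=4
t=10: X=4, d=6 → hold, X_11=4
t=11: X=4, d=7 → hold, X_12=4
t=12: X=4, d=7 → hold, X_13=4
t=13: X=4, d=3 → death, X_14=3
t=14: X=3, d=8 → hold, X_15=3
t=15: X=3, d=6 → hold, X_16=3

3


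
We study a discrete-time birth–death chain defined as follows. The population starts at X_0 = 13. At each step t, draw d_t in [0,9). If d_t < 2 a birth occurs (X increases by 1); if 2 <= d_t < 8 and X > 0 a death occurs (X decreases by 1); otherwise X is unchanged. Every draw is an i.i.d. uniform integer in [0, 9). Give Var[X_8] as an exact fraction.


X can drop by at most 1 per step and X_0 = 13 > T = 8, so X_t >= 13 − t >= 5 > 0 for every t <= 8: the floor at 0 (the 'and X > 0' condition) never binds. Hence X_8 = X_0 + Σ_{t<8} Y_t with i.i.d. increments Y_t = y(d_t) ∈ {+1, −1, 0}.
Outcome values over d=0..8: [1, 1, -1, -1, -1, -1, -1, -1, 0]
Σy = -4, Σy² = 8, M = 9
μ = -4/9 = -4/9,  σ² = 8/9 − (-4/9)² = 56/81
Independent increments: Var[X_8] = 8·σ² = 8·(56/81) = 448/81

448/81


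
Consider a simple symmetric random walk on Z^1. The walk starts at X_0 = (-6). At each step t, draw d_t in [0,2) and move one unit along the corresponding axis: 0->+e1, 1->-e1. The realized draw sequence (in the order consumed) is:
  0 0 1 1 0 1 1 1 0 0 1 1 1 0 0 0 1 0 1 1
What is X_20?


(-8)

t=0: X=(-6), d=0 → +e1, X_1=(-5)
t=1: X=(-5), d=0 → +e1, X_2=(-4)
t=2: X=(-4), d=1 → -e1, X_3=(-5)
t=3: X=(-5), d=1 → -e1, X_4=(-6)
t=4: X=(-6), d=0 → +e1, X_5=(-5)
t=5: X=(-5), d=1 → -e1, X_6=(-6)
t=6: X=(-6), d=1 → -e1, X_7=(-7)
t=7: X=(-7), d=1 → -e1, X_8=(-8)
t=8: X=(-8), d=0 → +e1, X_9=(-7)
t=9: X=(-7), d=0 → +e1, X_10=(-6)
t=10: X=(-6), d=1 → -e1, X_11=(-7)
t=11: X=(-7), d=1 → -e1, X_12=(-8)
t=12: X=(-8), d=1 → -e1, X_13=(-9)
t=13: X=(-9), d=0 → +e1, X_14=(-8)
t=14: X=(-8), d=0 → +e1, X_15=(-7)
t=15: X=(-7), d=0 → +e1, X_16=(-6)
t=16: X=(-6), d=1 → -e1, X_17=(-7)
t=17: X=(-7), d=0 → +e1, X_18=(-6)
t=18: X=(-6), d=1 → -e1, X_19=(-7)
t=19: X=(-7), d=1 → -e1, X_20=(-8)


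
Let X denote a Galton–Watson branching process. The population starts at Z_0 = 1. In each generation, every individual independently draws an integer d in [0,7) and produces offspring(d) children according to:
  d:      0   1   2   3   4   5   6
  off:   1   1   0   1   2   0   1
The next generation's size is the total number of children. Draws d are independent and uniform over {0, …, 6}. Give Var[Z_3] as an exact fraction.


Outcome values over d=0..6: [1, 1, 0, 1, 2, 0, 1]
Σy = 6, Σy² = 8, M = 7
μ = 6/7 = 6/7,  σ² = 8/7 − (6/7)² = 20/49
V_0 = 0, E_0 = 1
V_1 = 20/49·E_0 + (6/7)²·V_0 = 20/49;  E_1 = 6/7
V_2 = 20/49·E_1 + (6/7)²·V_1 = 1560/2401;  E_2 = 36/49
V_3 = 20/49·E_2 + (6/7)²·V_2 = 91440/117649;  E_3 = 216/343

91440/117649


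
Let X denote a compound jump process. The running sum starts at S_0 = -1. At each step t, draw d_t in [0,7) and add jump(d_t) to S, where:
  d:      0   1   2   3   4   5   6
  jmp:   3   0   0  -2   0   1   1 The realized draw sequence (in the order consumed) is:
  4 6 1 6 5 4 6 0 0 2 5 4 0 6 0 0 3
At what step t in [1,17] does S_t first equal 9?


9

t=0: S=-1, d=4, jump=0, S_1=-1
t=1: S=-1, d=6, jump=1, S_2=0
t=2: S=0, d=1, jump=0, S_3=0
t=3: S=0, d=6, jump=1, S_4=1
t=4: S=1, d=5, jump=1, S_5=2
t=5: S=2, d=4, jump=0, S_6=2
t=6: S=2, d=6, jump=1, S_7=3
t=7: S=3, d=0, jump=3, S_8=6
t=8: S=6, d=0, jump=3, S_9=9
t=9: S=9, d=2, jump=0, S_10=9
t=10: S=9, d=5, jump=1, S_11=10
t=11: S=10, d=4, jump=0, S_12=10
t=12: S=10, d=0, jump=3, S_13=13
t=13: S=13, d=6, jump=1, S_14=14
t=14: S=14, d=0, jump=3, S_15=17
t=15: S=17, d=0, jump=3, S_16=20
t=16: S=20, d=3, jump=-2, S_17=18


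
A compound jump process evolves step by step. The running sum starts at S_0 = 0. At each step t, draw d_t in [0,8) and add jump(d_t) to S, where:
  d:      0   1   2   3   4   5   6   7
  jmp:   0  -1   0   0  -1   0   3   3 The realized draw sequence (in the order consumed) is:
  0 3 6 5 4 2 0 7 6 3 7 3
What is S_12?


t=0: S=0, d=0, jump=0, S_1=0
t=1: S=0, d=3, jump=0, S_2=0
t=2: S=0, d=6, jump=3, S_3=3
t=3: S=3, d=5, jump=0, S_4=3
t=4: S=3, d=4, jump=-1, S_5=2
t=5: S=2, d=2, jump=0, S_6=2
t=6: S=2, d=0, jump=0, S_7=2
t=7: S=2, d=7, jump=3, S_8=5
t=8: S=5, d=6, jump=3, S_9=8
t=9: S=8, d=3, jump=0, S_10=8
t=10: S=8, d=7, jump=3, S_11=11
t=11: S=11, d=3, jump=0, S_12=11

11


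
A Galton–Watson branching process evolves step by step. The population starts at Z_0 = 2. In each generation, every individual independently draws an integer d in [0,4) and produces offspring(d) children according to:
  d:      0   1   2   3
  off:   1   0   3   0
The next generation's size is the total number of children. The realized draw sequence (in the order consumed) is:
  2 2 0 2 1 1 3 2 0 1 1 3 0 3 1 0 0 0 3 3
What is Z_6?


gen 0: Z_0=2, draws=[2, 2], offspring=[3, 3], Z_1=6
gen 1: Z_1=6, draws=[0, 2, 1, 1, 3, 2], offspring=[1, 3, 0, 0, 0, 3], Z_2=7
gen 2: Z_2=7, draws=[0, 1, 1, 3, 0, 3, 1], offspring=[1, 0, 0, 0, 1, 0, 0], Z_3=2
gen 3: Z_3=2, draws=[0, 0], offspring=[1, 1], Z_4=2
gen 4: Z_4=2, draws=[0, 3], offspring=[1, 0], Z_5=1
gen 5: Z_5=1, draws=[3], offspring=[0], Z_6=0

0


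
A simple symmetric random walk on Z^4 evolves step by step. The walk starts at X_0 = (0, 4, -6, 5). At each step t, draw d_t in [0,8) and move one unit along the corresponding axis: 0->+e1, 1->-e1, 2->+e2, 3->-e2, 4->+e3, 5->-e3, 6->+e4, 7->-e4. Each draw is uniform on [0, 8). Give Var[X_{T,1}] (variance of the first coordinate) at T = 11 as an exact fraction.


Outcome values over d=0..7: [1, -1, 0, 0, 0, 0, 0, 0]
Σy = 0, Σy² = 2, M = 8
μ = 0/8 = 0,  σ² = 2/8 − (0)² = 1/4
Independent increments: Var[X_11] = 11·σ² = 11·(1/4) = 11/4

11/4


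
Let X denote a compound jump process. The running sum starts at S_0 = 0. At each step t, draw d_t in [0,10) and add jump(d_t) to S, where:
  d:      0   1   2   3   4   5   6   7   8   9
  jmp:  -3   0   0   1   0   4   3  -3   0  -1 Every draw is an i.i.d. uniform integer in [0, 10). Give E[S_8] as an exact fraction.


4/5

Outcome values over d=0..9: [-3, 0, 0, 1, 0, 4, 3, -3, 0, -1]
Σy = 1, Σy² = 45, M = 10
μ = 1/10 = 1/10,  σ² = 45/10 − (1/10)² = 449/100
E[S_8] = 0 + 8·(1/10) = 4/5


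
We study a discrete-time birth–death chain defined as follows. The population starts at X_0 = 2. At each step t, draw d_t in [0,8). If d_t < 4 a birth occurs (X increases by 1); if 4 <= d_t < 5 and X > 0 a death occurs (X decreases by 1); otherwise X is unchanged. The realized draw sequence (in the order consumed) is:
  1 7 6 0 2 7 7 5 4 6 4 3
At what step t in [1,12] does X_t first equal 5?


5

t=0: X=2, d=1 → birth, X_1=3
t=1: X=3, d=7 → hold, X_2=3
t=2: X=3, d=6 → hold, X_3=3
t=3: X=3, d=0 → birth, X_4=4
t=4: X=4, d=2 → birth, X_5=5
t=5: X=5, d=7 → hold, X_6=5
t=6: X=5, d=7 → hold, X_7=5
t=7: X=5, d=5 → hold, X_8=5
t=8: X=5, d=4 → death, X_9=4
t=9: X=4, d=6 → hold, X_10=4
t=10: X=4, d=4 → death, X_11=3
t=11: X=3, d=3 → birth, X_12=4


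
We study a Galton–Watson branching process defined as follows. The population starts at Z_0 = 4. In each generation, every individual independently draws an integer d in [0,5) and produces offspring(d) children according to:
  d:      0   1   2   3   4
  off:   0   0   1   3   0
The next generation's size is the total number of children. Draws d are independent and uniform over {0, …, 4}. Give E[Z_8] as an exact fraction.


262144/390625

Outcome values over d=0..4: [0, 0, 1, 3, 0]
Σy = 4, Σy² = 10, M = 5
μ = 4/5 = 4/5,  σ² = 10/5 − (4/5)² = 34/25
E[Z_0] = 4
E[Z_1] = 4/5·E[Z_0] = 16/5
E[Z_2] = 4/5·E[Z_1] = 64/25
E[Z_3] = 4/5·E[Z_2] = 256/125
E[Z_4] = 4/5·E[Z_3] = 1024/625
E[Z_5] = 4/5·E[Z_4] = 4096/3125
E[Z_6] = 4/5·E[Z_5] = 16384/15625
E[Z_7] = 4/5·E[Z_6] = 65536/78125
E[Z_8] = 4/5·E[Z_7] = 262144/390625


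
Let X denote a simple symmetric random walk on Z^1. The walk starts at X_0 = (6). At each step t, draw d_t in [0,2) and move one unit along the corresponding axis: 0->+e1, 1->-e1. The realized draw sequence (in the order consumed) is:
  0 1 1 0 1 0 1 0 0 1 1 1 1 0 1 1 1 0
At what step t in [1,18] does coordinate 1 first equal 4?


12

t=0: X=(6), d=0 → +e1, X_1=(7)
t=1: X=(7), d=1 → -e1, X_2=(6)
t=2: X=(6), d=1 → -e1, X_3=(5)
t=3: X=(5), d=0 → +e1, X_4=(6)
t=4: X=(6), d=1 → -e1, X_5=(5)
t=5: X=(5), d=0 → +e1, X_6=(6)
t=6: X=(6), d=1 → -e1, X_7=(5)
t=7: X=(5), d=0 → +e1, X_8=(6)
t=8: X=(6), d=0 → +e1, X_9=(7)
t=9: X=(7), d=1 → -e1, X_10=(6)
t=10: X=(6), d=1 → -e1, X_11=(5)
t=11: X=(5), d=1 → -e1, X_12=(4)
t=12: X=(4), d=1 → -e1, X_13=(3)
t=13: X=(3), d=0 → +e1, X_14=(4)
t=14: X=(4), d=1 → -e1, X_15=(3)
t=15: X=(3), d=1 → -e1, X_16=(2)
t=16: X=(2), d=1 → -e1, X_17=(1)
t=17: X=(1), d=0 → +e1, X_18=(2)


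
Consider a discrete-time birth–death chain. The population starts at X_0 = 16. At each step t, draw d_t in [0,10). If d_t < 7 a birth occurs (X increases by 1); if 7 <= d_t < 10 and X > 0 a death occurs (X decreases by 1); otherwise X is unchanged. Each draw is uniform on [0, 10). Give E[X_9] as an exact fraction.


X can drop by at most 1 per step and X_0 = 16 > T = 9, so X_t >= 16 − t >= 7 > 0 for every t <= 9: the floor at 0 (the 'and X > 0' condition) never binds. Hence X_9 = X_0 + Σ_{t<9} Y_t with i.i.d. increments Y_t = y(d_t) ∈ {+1, −1, 0}.
Outcome values over d=0..9: [1, 1, 1, 1, 1, 1, 1, -1, -1, -1]
Σy = 4, Σy² = 10, M = 10
μ = 4/10 = 2/5,  σ² = 10/10 − (2/5)² = 21/25
E[X_9] = 16 + 9·(2/5) = 98/5

98/5


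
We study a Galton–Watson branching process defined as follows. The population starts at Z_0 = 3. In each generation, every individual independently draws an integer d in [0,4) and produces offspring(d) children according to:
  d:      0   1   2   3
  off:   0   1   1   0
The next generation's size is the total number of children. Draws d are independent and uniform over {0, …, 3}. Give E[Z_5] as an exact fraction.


3/32

Outcome values over d=0..3: [0, 1, 1, 0]
Σy = 2, Σy² = 2, M = 4
μ = 2/4 = 1/2,  σ² = 2/4 − (1/2)² = 1/4
E[Z_0] = 3
E[Z_1] = 1/2·E[Z_0] = 3/2
E[Z_2] = 1/2·E[Z_1] = 3/4
E[Z_3] = 1/2·E[Z_2] = 3/8
E[Z_4] = 1/2·E[Z_3] = 3/16
E[Z_5] = 1/2·E[Z_4] = 3/32


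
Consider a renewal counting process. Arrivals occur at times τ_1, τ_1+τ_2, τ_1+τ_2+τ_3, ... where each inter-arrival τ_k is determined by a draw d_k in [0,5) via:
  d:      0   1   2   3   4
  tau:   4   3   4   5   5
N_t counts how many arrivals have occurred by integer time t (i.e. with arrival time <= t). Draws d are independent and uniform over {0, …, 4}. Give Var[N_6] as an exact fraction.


24/625

Inter-arrival values over d=0..4: [4, 3, 4, 5, 5]
Each d has probability 1/5, so the pmf of τ is: f(3) = 1/5, f(4) = 2/5, f(5) = 2/5
Let p_n(j) = P(N_n = j), with p_0 = [1]. Condition on τ_1: p_n(0) = P(τ > n), and for j >= 1, p_n(j) = Σ_{k<=n} f(k)·p_{n−k}(j−1)
p_1 = [1]  (j = 0)
p_2 = [1]  (j = 0)
p_3 = [4/5, 1/5]  (j = 0..1)
p_4 = [2/5, 3/5]  (j = 0..1)
p_5 = [0, 1]  (j = 0..1)
p_6 = [0, 24/25, 1/25]  (j = 0..2)
E[N_6] = Σ j·p_6(j) = 26/25;  E[N_6²] = Σ j²·p_6(j) = 28/25
Var[N_6] = 28/25 − (26/25)² = 24/625


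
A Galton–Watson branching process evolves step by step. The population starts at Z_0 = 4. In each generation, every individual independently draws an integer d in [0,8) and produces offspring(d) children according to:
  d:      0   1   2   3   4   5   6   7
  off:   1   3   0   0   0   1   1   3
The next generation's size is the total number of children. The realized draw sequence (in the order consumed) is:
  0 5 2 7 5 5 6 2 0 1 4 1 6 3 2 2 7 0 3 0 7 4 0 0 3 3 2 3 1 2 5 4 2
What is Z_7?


1

gen 0: Z_0=4, draws=[0, 5, 2, 7], offspring=[1, 1, 0, 3], Z_1=5
gen 1: Z_1=5, draws=[5, 5, 6, 2, 0], offspring=[1, 1, 1, 0, 1], Z_2=4
gen 2: Z_2=4, draws=[1, 4, 1, 6], offspring=[3, 0, 3, 1], Z_3=7
gen 3: Z_3=7, draws=[3, 2, 2, 7, 0, 3, 0], offspring=[0, 0, 0, 3, 1, 0, 1], Z_4=5
gen 4: Z_4=5, draws=[7, 4, 0, 0, 3], offspring=[3, 0, 1, 1, 0], Z_5=5
gen 5: Z_5=5, draws=[3, 2, 3, 1, 2], offspring=[0, 0, 0, 3, 0], Z_6=3
gen 6: Z_6=3, draws=[5, 4, 2], offspring=[1, 0, 0], Z_7=1


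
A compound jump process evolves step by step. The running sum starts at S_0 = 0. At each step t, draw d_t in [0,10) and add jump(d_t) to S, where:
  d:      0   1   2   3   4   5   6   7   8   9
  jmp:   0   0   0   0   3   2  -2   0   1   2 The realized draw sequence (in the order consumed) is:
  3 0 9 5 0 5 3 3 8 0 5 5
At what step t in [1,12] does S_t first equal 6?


t=0: S=0, d=3, jump=0, S_1=0
t=1: S=0, d=0, jump=0, S_2=0
t=2: S=0, d=9, jump=2, S_3=2
t=3: S=2, d=5, jump=2, S_4=4
t=4: S=4, d=0, jump=0, S_5=4
t=5: S=4, d=5, jump=2, S_6=6
t=6: S=6, d=3, jump=0, S_7=6
t=7: S=6, d=3, jump=0, S_8=6
t=8: S=6, d=8, jump=1, S_9=7
t=9: S=7, d=0, jump=0, S_10=7
t=10: S=7, d=5, jump=2, S_11=9
t=11: S=9, d=5, jump=2, S_12=11

6


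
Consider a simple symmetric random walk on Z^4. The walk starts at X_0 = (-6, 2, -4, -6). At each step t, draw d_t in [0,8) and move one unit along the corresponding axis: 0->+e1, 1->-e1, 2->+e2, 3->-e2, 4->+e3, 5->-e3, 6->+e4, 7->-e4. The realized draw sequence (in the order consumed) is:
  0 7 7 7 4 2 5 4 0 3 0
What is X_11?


t=0: X=(-6, 2, -4, -6), d=0 → +e1, X_1=(-5, 2, -4, -6)
t=1: X=(-5, 2, -4, -6), d=7 → -e4, X_2=(-5, 2, -4, -7)
t=2: X=(-5, 2, -4, -7), d=7 → -e4, X_3=(-5, 2, -4, -8)
t=3: X=(-5, 2, -4, -8), d=7 → -e4, X_4=(-5, 2, -4, -9)
t=4: X=(-5, 2, -4, -9), d=4 → +e3, X_5=(-5, 2, -3, -9)
t=5: X=(-5, 2, -3, -9), d=2 → +e2, X_6=(-5, 3, -3, -9)
t=6: X=(-5, 3, -3, -9), d=5 → -e3, X_7=(-5, 3, -4, -9)
t=7: X=(-5, 3, -4, -9), d=4 → +e3, X_8=(-5, 3, -3, -9)
t=8: X=(-5, 3, -3, -9), d=0 → +e1, X_9=(-4, 3, -3, -9)
t=9: X=(-4, 3, -3, -9), d=3 → -e2, X_10=(-4, 2, -3, -9)
t=10: X=(-4, 2, -3, -9), d=0 → +e1, X_11=(-3, 2, -3, -9)

(-3, 2, -3, -9)


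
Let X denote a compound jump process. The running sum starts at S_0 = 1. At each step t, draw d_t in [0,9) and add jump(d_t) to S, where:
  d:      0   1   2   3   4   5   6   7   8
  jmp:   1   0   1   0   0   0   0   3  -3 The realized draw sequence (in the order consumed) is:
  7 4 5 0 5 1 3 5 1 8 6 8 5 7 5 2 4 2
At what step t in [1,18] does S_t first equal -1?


t=0: S=1, d=7, jump=3, S_1=4
t=1: S=4, d=4, jump=0, S_2=4
t=2: S=4, d=5, jump=0, S_3=4
t=3: S=4, d=0, jump=1, S_4=5
t=4: S=5, d=5, jump=0, S_5=5
t=5: S=5, d=1, jump=0, S_6=5
t=6: S=5, d=3, jump=0, S_7=5
t=7: S=5, d=5, jump=0, S_8=5
t=8: S=5, d=1, jump=0, S_9=5
t=9: S=5, d=8, jump=-3, S_10=2
t=10: S=2, d=6, jump=0, S_11=2
t=11: S=2, d=8, jump=-3, S_12=-1
t=12: S=-1, d=5, jump=0, S_13=-1
t=13: S=-1, d=7, jump=3, S_14=2
t=14: S=2, d=5, jump=0, S_15=2
t=15: S=2, d=2, jump=1, S_16=3
t=16: S=3, d=4, jump=0, S_17=3
t=17: S=3, d=2, jump=1, S_18=4

12


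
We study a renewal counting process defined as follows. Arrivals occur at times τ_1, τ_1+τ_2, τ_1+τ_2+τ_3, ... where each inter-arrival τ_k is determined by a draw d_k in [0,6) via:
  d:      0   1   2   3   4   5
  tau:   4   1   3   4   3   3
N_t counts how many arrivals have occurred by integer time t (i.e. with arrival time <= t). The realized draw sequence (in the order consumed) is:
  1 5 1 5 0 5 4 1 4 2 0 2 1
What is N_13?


5

draw d_1=1: τ_1=1, arrival time A_1=1
draw d_2=5: τ_2=3, arrival time A_2=4
draw d_3=1: τ_3=1, arrival time A_3=5
draw d_4=5: τ_4=3, arrival time A_4=8
draw d_5=0: τ_5=4, arrival time A_5=12
draw d_6=5: τ_6=3, arrival time A_6=15
draw d_7=4: τ_7=3, arrival time A_7=18
draw d_8=1: τ_8=1, arrival time A_8=19
draw d_9=4: τ_9=3, arrival time A_9=22
draw d_10=2: τ_10=3, arrival time A_10=25
draw d_11=0: τ_11=4, arrival time A_11=29
draw d_12=2: τ_12=3, arrival time A_12=32
draw d_13=1: τ_13=1, arrival time A_13=33
N_t over t=0..13: 0:0 1:1 2:1 3:1 4:2 5:3 6:3 7:3 8:4 9:4 10:4 11:4 12:5 13:5


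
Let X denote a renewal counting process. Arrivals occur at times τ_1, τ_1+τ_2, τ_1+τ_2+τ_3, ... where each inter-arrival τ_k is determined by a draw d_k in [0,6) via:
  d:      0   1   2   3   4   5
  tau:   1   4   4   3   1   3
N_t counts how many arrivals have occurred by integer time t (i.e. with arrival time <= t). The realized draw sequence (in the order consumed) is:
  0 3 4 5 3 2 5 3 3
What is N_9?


4

draw d_1=0: τ_1=1, arrival time A_1=1
draw d_2=3: τ_2=3, arrival time A_2=4
draw d_3=4: τ_3=1, arrival time A_3=5
draw d_4=5: τ_4=3, arrival time A_4=8
draw d_5=3: τ_5=3, arrival time A_5=11
draw d_6=2: τ_6=4, arrival time A_6=15
draw d_7=5: τ_7=3, arrival time A_7=18
draw d_8=3: τ_8=3, arrival time A_8=21
draw d_9=3: τ_9=3, arrival time A_9=24
N_t over t=0..9: 0:0 1:1 2:1 3:1 4:2 5:3 6:3 7:3 8:4 9:4


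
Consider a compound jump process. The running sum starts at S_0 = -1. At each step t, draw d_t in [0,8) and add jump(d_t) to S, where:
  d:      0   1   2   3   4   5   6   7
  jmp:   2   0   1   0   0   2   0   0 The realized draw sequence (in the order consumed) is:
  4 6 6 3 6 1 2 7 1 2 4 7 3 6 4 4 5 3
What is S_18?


t=0: S=-1, d=4, jump=0, S_1=-1
t=1: S=-1, d=6, jump=0, S_2=-1
t=2: S=-1, d=6, jump=0, S_3=-1
t=3: S=-1, d=3, jump=0, S_4=-1
t=4: S=-1, d=6, jump=0, S_5=-1
t=5: S=-1, d=1, jump=0, S_6=-1
t=6: S=-1, d=2, jump=1, S_7=0
t=7: S=0, d=7, jump=0, S_8=0
t=8: S=0, d=1, jump=0, S_9=0
t=9: S=0, d=2, jump=1, S_10=1
t=10: S=1, d=4, jump=0, S_11=1
t=11: S=1, d=7, jump=0, S_12=1
t=12: S=1, d=3, jump=0, S_13=1
t=13: S=1, d=6, jump=0, S_14=1
t=14: S=1, d=4, jump=0, S_15=1
t=15: S=1, d=4, jump=0, S_16=1
t=16: S=1, d=5, jump=2, S_17=3
t=17: S=3, d=3, jump=0, S_18=3

3


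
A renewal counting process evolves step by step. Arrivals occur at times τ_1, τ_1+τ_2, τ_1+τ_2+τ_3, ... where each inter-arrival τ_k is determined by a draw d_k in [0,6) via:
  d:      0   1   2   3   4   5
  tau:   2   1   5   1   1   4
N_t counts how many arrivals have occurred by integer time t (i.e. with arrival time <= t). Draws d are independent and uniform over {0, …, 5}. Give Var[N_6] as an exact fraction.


4131791/2985984

Inter-arrival values over d=0..5: [2, 1, 5, 1, 1, 4]
Each d has probability 1/6, so the pmf of τ is: f(1) = 1/2, f(2) = 1/6, f(4) = 1/6, f(5) = 1/6
Let p_n(j) = P(N_n = j), with p_0 = [1]. Condition on τ_1: p_n(0) = P(τ > n), and for j >= 1, p_n(j) = Σ_{k<=n} f(k)·p_{n−k}(j−1)
p_1 = [1/2, 1/2]  (j = 0..1)
p_2 = [1/3, 5/12, 1/4]  (j = 0..2)
p_3 = [1/3, 1/4, 7/24, 1/8]  (j = 0..3)
p_4 = [1/6, 7/18, 7/36, 3/16, 1/16]  (j = 0..4)
p_5 = [0, 7/18, 23/72, 7/48, 11/96, 1/32]  (j = 0..5)
p_6 = [0, 1/6, 89/216, 101/432, 5/48, 13/192, 1/64]  (j = 0..6)
E[N_6] = Σ j·p_6(j) = 4391/1728;  E[N_6²] = Σ j²·p_6(j) = 13549/1728
Var[N_6] = 13549/1728 − (4391/1728)² = 4131791/2985984


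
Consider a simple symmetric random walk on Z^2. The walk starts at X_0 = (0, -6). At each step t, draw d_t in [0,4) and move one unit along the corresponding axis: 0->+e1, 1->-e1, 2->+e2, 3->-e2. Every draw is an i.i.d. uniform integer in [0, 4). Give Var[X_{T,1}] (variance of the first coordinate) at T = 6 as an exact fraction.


3

Outcome values over d=0..3: [1, -1, 0, 0]
Σy = 0, Σy² = 2, M = 4
μ = 0/4 = 0,  σ² = 2/4 − (0)² = 1/2
Independent increments: Var[X_6] = 6·σ² = 6·(1/2) = 3


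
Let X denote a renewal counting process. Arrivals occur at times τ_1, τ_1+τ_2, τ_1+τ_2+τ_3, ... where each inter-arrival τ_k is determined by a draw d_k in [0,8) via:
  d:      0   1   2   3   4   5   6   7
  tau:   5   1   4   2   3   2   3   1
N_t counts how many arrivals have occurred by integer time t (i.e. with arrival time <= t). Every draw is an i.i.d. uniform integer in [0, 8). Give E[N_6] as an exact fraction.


8617/4096

Inter-arrival values over d=0..7: [5, 1, 4, 2, 3, 2, 3, 1]
Each d has probability 1/8, so the pmf of τ is: f(1) = 1/4, f(2) = 1/4, f(3) = 1/4, f(4) = 1/8, f(5) = 1/8
Renewal equation for m(n) = E[N_n]: condition on τ_1 = k (if k <= n, one arrival plus a fresh copy on the remaining n−k steps): m(n) = F(n) + Σ_{k<=n} f(k)·m(n−k), where F(n) = P(τ <= n) and m(0) = 0
m(1) = F(1) = 1/4
m(2) = F(2) + f(1)·m(1) = 1/2 + 1/4·1/4 = 9/16
m(3) = F(3) + f(1)·m(2) + f(2)·m(1) = 3/4 + 1/4·9/16 + 1/4·1/4 = 61/64
m(4) = F(4) + f(1)·m(3) + f(2)·m(2) + f(3)·m(1) = 7/8 + 1/4·61/64 + 1/4·9/16 + 1/4·1/4 = 337/256
m(5) = F(5) + f(1)·m(4) + f(2)·m(3) + f(3)·m(2) + f(4)·m(1) = 1 + 1/4·337/256 + 1/4·61/64 + 1/4·9/16 + 1/8·1/4 = 1781/1024
m(6) = F(6) + f(1)·m(5) + f(2)·m(4) + f(3)·m(3) + f(4)·m(2) + f(5)·m(1) = 1 + 1/4·1781/1024 + 1/4·337/256 + 1/4·61/64 + 1/8·9/16 + 1/8·1/4 = 8617/4096
E[N_6] = m(6) = 8617/4096


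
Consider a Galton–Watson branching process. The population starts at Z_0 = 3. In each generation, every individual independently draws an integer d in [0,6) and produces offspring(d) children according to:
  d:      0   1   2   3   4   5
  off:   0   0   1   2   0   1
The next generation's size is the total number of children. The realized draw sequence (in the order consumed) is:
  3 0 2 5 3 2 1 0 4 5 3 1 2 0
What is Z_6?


0

gen 0: Z_0=3, draws=[3, 0, 2], offspring=[2, 0, 1], Z_1=3
gen 1: Z_1=3, draws=[5, 3, 2], offspring=[1, 2, 1], Z_2=4
gen 2: Z_2=4, draws=[1, 0, 4, 5], offspring=[0, 0, 0, 1], Z_3=1
gen 3: Z_3=1, draws=[3], offspring=[2], Z_4=2
gen 4: Z_4=2, draws=[1, 2], offspring=[0, 1], Z_5=1
gen 5: Z_5=1, draws=[0], offspring=[0], Z_6=0


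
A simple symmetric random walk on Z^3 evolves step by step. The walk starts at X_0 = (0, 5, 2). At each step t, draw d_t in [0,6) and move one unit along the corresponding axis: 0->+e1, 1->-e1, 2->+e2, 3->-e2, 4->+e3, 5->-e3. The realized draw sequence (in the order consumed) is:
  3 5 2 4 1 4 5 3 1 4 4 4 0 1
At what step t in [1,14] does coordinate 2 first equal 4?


t=0: X=(0, 5, 2), d=3 → -e2, X_1=(0, 4, 2)
t=1: X=(0, 4, 2), d=5 → -e3, X_2=(0, 4, 1)
t=2: X=(0, 4, 1), d=2 → +e2, X_3=(0, 5, 1)
t=3: X=(0, 5, 1), d=4 → +e3, X_4=(0, 5, 2)
t=4: X=(0, 5, 2), d=1 → -e1, X_5=(-1, 5, 2)
t=5: X=(-1, 5, 2), d=4 → +e3, X_6=(-1, 5, 3)
t=6: X=(-1, 5, 3), d=5 → -e3, X_7=(-1, 5, 2)
t=7: X=(-1, 5, 2), d=3 → -e2, X_8=(-1, 4, 2)
t=8: X=(-1, 4, 2), d=1 → -e1, X_9=(-2, 4, 2)
t=9: X=(-2, 4, 2), d=4 → +e3, X_10=(-2, 4, 3)
t=10: X=(-2, 4, 3), d=4 → +e3, X_11=(-2, 4, 4)
t=11: X=(-2, 4, 4), d=4 → +e3, X_12=(-2, 4, 5)
t=12: X=(-2, 4, 5), d=0 → +e1, X_13=(-1, 4, 5)
t=13: X=(-1, 4, 5), d=1 → -e1, X_14=(-2, 4, 5)

1


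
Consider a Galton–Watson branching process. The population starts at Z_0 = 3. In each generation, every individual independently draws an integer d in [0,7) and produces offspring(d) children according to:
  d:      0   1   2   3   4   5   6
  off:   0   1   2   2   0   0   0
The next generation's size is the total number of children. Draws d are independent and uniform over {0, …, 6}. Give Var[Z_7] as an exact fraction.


Outcome values over d=0..6: [0, 1, 2, 2, 0, 0, 0]
Σy = 5, Σy² = 9, M = 7
μ = 5/7 = 5/7,  σ² = 9/7 − (5/7)² = 38/49
V_0 = 0, E_0 = 3
V_1 = 38/49·E_0 + (5/7)²·V_0 = 114/49;  E_1 = 15/7
V_2 = 38/49·E_1 + (5/7)²·V_1 = 6840/2401;  E_2 = 75/49
V_3 = 38/49·E_2 + (5/7)²·V_2 = 310650/117649;  E_3 = 375/343
V_4 = 38/49·E_3 + (5/7)²·V_3 = 12654000/5764801;  E_4 = 1875/2401
V_5 = 38/49·E_4 + (5/7)²·V_4 = 487421250/282475249;  E_5 = 9375/16807
V_6 = 38/49·E_5 + (5/7)²·V_5 = 18173025000/13841287201;  E_6 = 46875/117649
V_7 = 38/49·E_6 + (5/7)²·V_6 = 663887906250/678223072849;  E_7 = 234375/823543

663887906250/678223072849


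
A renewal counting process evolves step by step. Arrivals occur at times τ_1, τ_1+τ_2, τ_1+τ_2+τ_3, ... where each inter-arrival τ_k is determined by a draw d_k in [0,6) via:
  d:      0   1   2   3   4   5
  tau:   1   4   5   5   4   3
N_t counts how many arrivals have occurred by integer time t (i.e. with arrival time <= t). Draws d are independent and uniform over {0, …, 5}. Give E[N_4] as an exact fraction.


979/1296

Inter-arrival values over d=0..5: [1, 4, 5, 5, 4, 3]
Each d has probability 1/6, so the pmf of τ is: f(1) = 1/6, f(3) = 1/6, f(4) = 1/3, f(5) = 1/3
Renewal equation for m(n) = E[N_n]: condition on τ_1 = k (if k <= n, one arrival plus a fresh copy on the remaining n−k steps): m(n) = F(n) + Σ_{k<=n} f(k)·m(n−k), where F(n) = P(τ <= n) and m(0) = 0
m(1) = F(1) = 1/6
m(2) = F(2) + f(1)·m(1) = 1/6 + 1/6·1/6 = 7/36
m(3) = F(3) + f(1)·m(2) = 1/3 + 1/6·7/36 = 79/216
m(4) = F(4) + f(1)·m(3) + f(3)·m(1) = 2/3 + 1/6·79/216 + 1/6·1/6 = 979/1296
E[N_4] = m(4) = 979/1296


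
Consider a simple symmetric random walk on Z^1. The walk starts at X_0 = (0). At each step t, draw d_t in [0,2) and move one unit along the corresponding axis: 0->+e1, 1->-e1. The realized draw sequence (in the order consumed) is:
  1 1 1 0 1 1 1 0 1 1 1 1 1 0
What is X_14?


(-8)

t=0: X=(0), d=1 → -e1, X_1=(-1)
t=1: X=(-1), d=1 → -e1, X_2=(-2)
t=2: X=(-2), d=1 → -e1, X_3=(-3)
t=3: X=(-3), d=0 → +e1, X_4=(-2)
t=4: X=(-2), d=1 → -e1, X_5=(-3)
t=5: X=(-3), d=1 → -e1, X_6=(-4)
t=6: X=(-4), d=1 → -e1, X_7=(-5)
t=7: X=(-5), d=0 → +e1, X_8=(-4)
t=8: X=(-4), d=1 → -e1, X_9=(-5)
t=9: X=(-5), d=1 → -e1, X_10=(-6)
t=10: X=(-6), d=1 → -e1, X_11=(-7)
t=11: X=(-7), d=1 → -e1, X_12=(-8)
t=12: X=(-8), d=1 → -e1, X_13=(-9)
t=13: X=(-9), d=0 → +e1, X_14=(-8)


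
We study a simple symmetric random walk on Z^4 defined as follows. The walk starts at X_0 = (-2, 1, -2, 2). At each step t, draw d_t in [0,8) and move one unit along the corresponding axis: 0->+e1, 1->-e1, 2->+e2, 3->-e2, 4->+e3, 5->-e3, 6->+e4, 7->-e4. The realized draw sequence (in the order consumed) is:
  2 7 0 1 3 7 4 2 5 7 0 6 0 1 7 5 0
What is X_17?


t=0: X=(-2, 1, -2, 2), d=2 → +e2, X_1=(-2, 2, -2, 2)
t=1: X=(-2, 2, -2, 2), d=7 → -e4, X_2=(-2, 2, -2, 1)
t=2: X=(-2, 2, -2, 1), d=0 → +e1, X_3=(-1, 2, -2, 1)
t=3: X=(-1, 2, -2, 1), d=1 → -e1, X_4=(-2, 2, -2, 1)
t=4: X=(-2, 2, -2, 1), d=3 → -e2, X_5=(-2, 1, -2, 1)
t=5: X=(-2, 1, -2, 1), d=7 → -e4, X_6=(-2, 1, -2, 0)
t=6: X=(-2, 1, -2, 0), d=4 → +e3, X_7=(-2, 1, -1, 0)
t=7: X=(-2, 1, -1, 0), d=2 → +e2, X_8=(-2, 2, -1, 0)
t=8: X=(-2, 2, -1, 0), d=5 → -e3, X_9=(-2, 2, -2, 0)
t=9: X=(-2, 2, -2, 0), d=7 → -e4, X_10=(-2, 2, -2, -1)
t=10: X=(-2, 2, -2, -1), d=0 → +e1, X_11=(-1, 2, -2, -1)
t=11: X=(-1, 2, -2, -1), d=6 → +e4, X_12=(-1, 2, -2, 0)
t=12: X=(-1, 2, -2, 0), d=0 → +e1, X_13=(0, 2, -2, 0)
t=13: X=(0, 2, -2, 0), d=1 → -e1, X_14=(-1, 2, -2, 0)
t=14: X=(-1, 2, -2, 0), d=7 → -e4, X_15=(-1, 2, -2, -1)
t=15: X=(-1, 2, -2, -1), d=5 → -e3, X_16=(-1, 2, -3, -1)
t=16: X=(-1, 2, -3, -1), d=0 → +e1, X_17=(0, 2, -3, -1)

(0, 2, -3, -1)


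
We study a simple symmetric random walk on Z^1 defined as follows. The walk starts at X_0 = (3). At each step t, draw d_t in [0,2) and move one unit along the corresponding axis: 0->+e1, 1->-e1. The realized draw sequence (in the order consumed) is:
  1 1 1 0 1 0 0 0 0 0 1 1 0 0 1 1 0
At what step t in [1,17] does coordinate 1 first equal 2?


1

t=0: X=(3), d=1 → -e1, X_1=(2)
t=1: X=(2), d=1 → -e1, X_2=(1)
t=2: X=(1), d=1 → -e1, X_3=(0)
t=3: X=(0), d=0 → +e1, X_4=(1)
t=4: X=(1), d=1 → -e1, X_5=(0)
t=5: X=(0), d=0 → +e1, X_6=(1)
t=6: X=(1), d=0 → +e1, X_7=(2)
t=7: X=(2), d=0 → +e1, X_8=(3)
t=8: X=(3), d=0 → +e1, X_9=(4)
t=9: X=(4), d=0 → +e1, X_10=(5)
t=10: X=(5), d=1 → -e1, X_11=(4)
t=11: X=(4), d=1 → -e1, X_12=(3)
t=12: X=(3), d=0 → +e1, X_13=(4)
t=13: X=(4), d=0 → +e1, X_14=(5)
t=14: X=(5), d=1 → -e1, X_15=(4)
t=15: X=(4), d=1 → -e1, X_16=(3)
t=16: X=(3), d=0 → +e1, X_17=(4)


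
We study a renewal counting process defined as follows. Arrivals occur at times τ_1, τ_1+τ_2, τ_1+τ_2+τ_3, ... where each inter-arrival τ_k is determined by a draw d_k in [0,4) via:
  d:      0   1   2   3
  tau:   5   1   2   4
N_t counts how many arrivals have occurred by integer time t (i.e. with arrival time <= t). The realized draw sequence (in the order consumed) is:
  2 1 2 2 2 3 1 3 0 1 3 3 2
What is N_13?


6

draw d_1=2: τ_1=2, arrival time A_1=2
draw d_2=1: τ_2=1, arrival time A_2=3
draw d_3=2: τ_3=2, arrival time A_3=5
draw d_4=2: τ_4=2, arrival time A_4=7
draw d_5=2: τ_5=2, arrival time A_5=9
draw d_6=3: τ_6=4, arrival time A_6=13
draw d_7=1: τ_7=1, arrival time A_7=14
draw d_8=3: τ_8=4, arrival time A_8=18
draw d_9=0: τ_9=5, arrival time A_9=23
draw d_10=1: τ_10=1, arrival time A_10=24
draw d_11=3: τ_11=4, arrival time A_11=28
draw d_12=3: τ_12=4, arrival time A_12=32
draw d_13=2: τ_13=2, arrival time A_13=34
N_t over t=0..13: 0:0 1:0 2:1 3:2 4:2 5:3 6:3 7:4 8:4 9:5 10:5 11:5 12:5 13:6


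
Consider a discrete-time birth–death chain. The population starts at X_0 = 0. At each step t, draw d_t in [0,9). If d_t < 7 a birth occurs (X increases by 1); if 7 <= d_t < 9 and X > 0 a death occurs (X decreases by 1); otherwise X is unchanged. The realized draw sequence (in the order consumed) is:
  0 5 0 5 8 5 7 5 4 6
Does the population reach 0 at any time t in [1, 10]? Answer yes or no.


no

t=0: X=0, d=0 → birth, X_1=1
t=1: X=1, d=5 → birth, X_2=2
t=2: X=2, d=0 → birth, X_3=3
t=3: X=3, d=5 → birth, X_4=4
t=4: X=4, d=8 → death, X_5=3
t=5: X=3, d=5 → birth, X_6=4
t=6: X=4, d=7 → death, X_7=3
t=7: X=3, d=5 → birth, X_8=4
t=8: X=4, d=4 → birth, X_9=5
t=9: X=5, d=6 → birth, X_10=6


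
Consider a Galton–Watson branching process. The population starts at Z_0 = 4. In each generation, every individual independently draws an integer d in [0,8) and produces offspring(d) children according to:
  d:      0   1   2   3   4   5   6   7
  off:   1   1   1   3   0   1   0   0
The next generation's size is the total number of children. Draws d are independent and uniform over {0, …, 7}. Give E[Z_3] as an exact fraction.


343/128

Outcome values over d=0..7: [1, 1, 1, 3, 0, 1, 0, 0]
Σy = 7, Σy² = 13, M = 8
μ = 7/8 = 7/8,  σ² = 13/8 − (7/8)² = 55/64
E[Z_0] = 4
E[Z_1] = 7/8·E[Z_0] = 7/2
E[Z_2] = 7/8·E[Z_1] = 49/16
E[Z_3] = 7/8·E[Z_2] = 343/128


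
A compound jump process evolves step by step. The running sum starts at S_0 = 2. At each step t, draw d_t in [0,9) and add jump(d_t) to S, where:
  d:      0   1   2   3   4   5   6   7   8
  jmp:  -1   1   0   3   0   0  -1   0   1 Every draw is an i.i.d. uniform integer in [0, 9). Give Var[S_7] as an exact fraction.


28/3

Outcome values over d=0..8: [-1, 1, 0, 3, 0, 0, -1, 0, 1]
Σy = 3, Σy² = 13, M = 9
μ = 3/9 = 1/3,  σ² = 13/9 − (1/3)² = 4/3
Independent increments: Var[S_7] = 7·σ² = 7·(4/3) = 28/3


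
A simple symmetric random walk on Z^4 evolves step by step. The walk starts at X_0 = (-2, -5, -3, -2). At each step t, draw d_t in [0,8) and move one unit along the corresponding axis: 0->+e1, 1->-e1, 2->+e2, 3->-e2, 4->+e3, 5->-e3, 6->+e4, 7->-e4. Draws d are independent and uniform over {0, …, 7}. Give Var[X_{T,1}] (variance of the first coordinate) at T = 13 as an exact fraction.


Outcome values over d=0..7: [1, -1, 0, 0, 0, 0, 0, 0]
Σy = 0, Σy² = 2, M = 8
μ = 0/8 = 0,  σ² = 2/8 − (0)² = 1/4
Independent increments: Var[X_13] = 13·σ² = 13·(1/4) = 13/4

13/4


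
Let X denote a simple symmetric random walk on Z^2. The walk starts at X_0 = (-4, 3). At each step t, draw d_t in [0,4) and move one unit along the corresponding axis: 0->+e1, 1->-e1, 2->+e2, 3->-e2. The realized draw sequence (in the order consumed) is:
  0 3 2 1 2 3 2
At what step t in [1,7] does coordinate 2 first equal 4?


t=0: X=(-4, 3), d=0 → +e1, X_1=(-3, 3)
t=1: X=(-3, 3), d=3 → -e2, X_2=(-3, 2)
t=2: X=(-3, 2), d=2 → +e2, X_3=(-3, 3)
t=3: X=(-3, 3), d=1 → -e1, X_4=(-4, 3)
t=4: X=(-4, 3), d=2 → +e2, X_5=(-4, 4)
t=5: X=(-4, 4), d=3 → -e2, X_6=(-4, 3)
t=6: X=(-4, 3), d=2 → +e2, X_7=(-4, 4)

5


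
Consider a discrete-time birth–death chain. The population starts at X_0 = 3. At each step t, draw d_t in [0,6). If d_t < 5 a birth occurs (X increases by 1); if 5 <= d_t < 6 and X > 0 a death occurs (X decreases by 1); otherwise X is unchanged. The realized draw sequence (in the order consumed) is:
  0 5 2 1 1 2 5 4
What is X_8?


t=0: X=3, d=0 → birth, X_1=4
t=1: X=4, d=5 → death, X_2=3
t=2: X=3, d=2 → birth, X_3=4
t=3: X=4, d=1 → birth, X_4=5
t=4: X=5, d=1 → birth, X_5=6
t=5: X=6, d=2 → birth, X_6=7
t=6: X=7, d=5 → death, X_7=6
t=7: X=6, d=4 → birth, X_8=7

7
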